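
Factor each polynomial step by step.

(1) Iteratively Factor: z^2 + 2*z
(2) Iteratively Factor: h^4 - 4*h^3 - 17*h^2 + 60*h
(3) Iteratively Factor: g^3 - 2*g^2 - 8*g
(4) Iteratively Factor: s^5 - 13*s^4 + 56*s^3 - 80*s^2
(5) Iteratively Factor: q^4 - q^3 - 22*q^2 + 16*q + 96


(1) = (z)*(z + 2)
(2) = (h)*(h^3 - 4*h^2 - 17*h + 60) = h*(h + 4)*(h^2 - 8*h + 15) = h*(h - 5)*(h + 4)*(h - 3)
(3) = (g - 4)*(g^2 + 2*g) = g*(g - 4)*(g + 2)
(4) = (s - 4)*(s^4 - 9*s^3 + 20*s^2) = s*(s - 4)*(s^3 - 9*s^2 + 20*s) = s*(s - 4)^2*(s^2 - 5*s) = s^2*(s - 4)^2*(s - 5)
(5) = (q - 3)*(q^3 + 2*q^2 - 16*q - 32) = (q - 3)*(q + 2)*(q^2 - 16) = (q - 4)*(q - 3)*(q + 2)*(q + 4)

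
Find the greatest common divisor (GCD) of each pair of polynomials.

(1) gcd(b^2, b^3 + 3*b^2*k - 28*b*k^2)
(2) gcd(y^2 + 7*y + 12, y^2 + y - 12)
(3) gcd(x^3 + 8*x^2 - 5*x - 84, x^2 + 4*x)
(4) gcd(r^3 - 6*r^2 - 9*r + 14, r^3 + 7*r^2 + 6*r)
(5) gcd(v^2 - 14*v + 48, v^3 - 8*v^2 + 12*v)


(1) = gcd(b^2, b*(b - 4*k)*(b + 7*k)) = b
(2) = y + 4
(3) = gcd((x - 3)*(x + 4)*(x + 7), x*(x + 4)) = x + 4
(4) = gcd((r - 7)*(r - 1)*(r + 2), r*(r + 1)*(r + 6)) = 1
(5) = v - 6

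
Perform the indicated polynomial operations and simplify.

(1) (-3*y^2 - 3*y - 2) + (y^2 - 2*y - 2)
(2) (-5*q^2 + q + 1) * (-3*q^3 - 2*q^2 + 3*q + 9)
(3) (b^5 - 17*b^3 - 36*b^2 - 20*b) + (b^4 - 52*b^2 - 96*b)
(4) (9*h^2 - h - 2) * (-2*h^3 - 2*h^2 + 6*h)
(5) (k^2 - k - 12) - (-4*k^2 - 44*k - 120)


(1) = -2*y^2 - 5*y - 4
(2) = 15*q^5 + 7*q^4 - 20*q^3 - 44*q^2 + 12*q + 9
(3) = b^5 + b^4 - 17*b^3 - 88*b^2 - 116*b
(4) = -18*h^5 - 16*h^4 + 60*h^3 - 2*h^2 - 12*h
(5) = 5*k^2 + 43*k + 108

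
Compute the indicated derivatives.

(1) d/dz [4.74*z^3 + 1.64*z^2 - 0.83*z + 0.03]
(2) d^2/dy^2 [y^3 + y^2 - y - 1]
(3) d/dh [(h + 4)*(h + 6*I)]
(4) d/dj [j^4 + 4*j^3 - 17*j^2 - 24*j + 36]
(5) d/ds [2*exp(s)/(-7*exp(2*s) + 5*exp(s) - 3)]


(1) = 14.22*z^2 + 3.28*z - 0.83
(2) = 6*y + 2
(3) = 2*h + 4 + 6*I
(4) = 4*j^3 + 12*j^2 - 34*j - 24
(5) = (14*exp(2*s) - 6)*exp(s)/(49*exp(4*s) - 70*exp(3*s) + 67*exp(2*s) - 30*exp(s) + 9)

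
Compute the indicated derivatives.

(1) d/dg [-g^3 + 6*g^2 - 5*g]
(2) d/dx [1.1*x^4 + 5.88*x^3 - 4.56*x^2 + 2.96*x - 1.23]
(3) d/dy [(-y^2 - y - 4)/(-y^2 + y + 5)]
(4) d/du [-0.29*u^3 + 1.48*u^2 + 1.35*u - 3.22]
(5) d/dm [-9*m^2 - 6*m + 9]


(1) = -3*g^2 + 12*g - 5
(2) = 4.4*x^3 + 17.64*x^2 - 9.12*x + 2.96
(3) = (-2*y^2 - 18*y - 1)/(y^4 - 2*y^3 - 9*y^2 + 10*y + 25)
(4) = -0.87*u^2 + 2.96*u + 1.35
(5) = -18*m - 6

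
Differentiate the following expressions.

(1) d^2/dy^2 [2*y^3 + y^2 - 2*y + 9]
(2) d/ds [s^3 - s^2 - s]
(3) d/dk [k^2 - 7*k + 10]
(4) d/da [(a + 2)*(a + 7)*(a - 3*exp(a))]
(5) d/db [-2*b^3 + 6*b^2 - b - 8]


(1) = 12*y + 2
(2) = 3*s^2 - 2*s - 1
(3) = 2*k - 7
(4) = -3*a^2*exp(a) + 3*a^2 - 33*a*exp(a) + 18*a - 69*exp(a) + 14
(5) = -6*b^2 + 12*b - 1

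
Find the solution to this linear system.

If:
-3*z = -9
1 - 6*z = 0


Then:
No Solution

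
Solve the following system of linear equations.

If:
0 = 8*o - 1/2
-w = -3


Then:
o = 1/16
w = 3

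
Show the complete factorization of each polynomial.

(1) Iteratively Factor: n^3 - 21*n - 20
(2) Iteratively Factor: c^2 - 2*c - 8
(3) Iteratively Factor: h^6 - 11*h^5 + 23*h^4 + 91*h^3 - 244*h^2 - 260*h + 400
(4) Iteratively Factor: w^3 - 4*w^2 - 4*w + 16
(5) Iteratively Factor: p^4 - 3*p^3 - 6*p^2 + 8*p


(1) = (n + 1)*(n^2 - n - 20) = (n + 1)*(n + 4)*(n - 5)
(2) = (c - 4)*(c + 2)
(3) = (h - 5)*(h^5 - 6*h^4 - 7*h^3 + 56*h^2 + 36*h - 80) = (h - 5)*(h - 1)*(h^4 - 5*h^3 - 12*h^2 + 44*h + 80) = (h - 5)^2*(h - 1)*(h^3 - 12*h - 16) = (h - 5)^2*(h - 1)*(h + 2)*(h^2 - 2*h - 8) = (h - 5)^2*(h - 4)*(h - 1)*(h + 2)*(h + 2)
(4) = (w - 2)*(w^2 - 2*w - 8) = (w - 2)*(w + 2)*(w - 4)
(5) = (p - 4)*(p^3 + p^2 - 2*p) = (p - 4)*(p + 2)*(p^2 - p) = p*(p - 4)*(p + 2)*(p - 1)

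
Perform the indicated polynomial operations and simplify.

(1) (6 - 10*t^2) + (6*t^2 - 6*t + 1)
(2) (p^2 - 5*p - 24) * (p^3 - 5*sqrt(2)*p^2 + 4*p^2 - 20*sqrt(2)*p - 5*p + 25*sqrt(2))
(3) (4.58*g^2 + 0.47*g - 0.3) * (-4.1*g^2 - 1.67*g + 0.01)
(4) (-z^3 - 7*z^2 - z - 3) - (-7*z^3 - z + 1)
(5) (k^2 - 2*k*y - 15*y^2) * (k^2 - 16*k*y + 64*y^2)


(1) = -4*t^2 - 6*t + 7
(2) = p^5 - 5*sqrt(2)*p^4 - p^4 - 49*p^3 + 5*sqrt(2)*p^3 - 71*p^2 + 245*sqrt(2)*p^2 + 120*p + 355*sqrt(2)*p - 600*sqrt(2)
(3) = -18.778*g^4 - 9.5756*g^3 + 0.4909*g^2 + 0.5057*g - 0.003
(4) = 6*z^3 - 7*z^2 - 4
(5) = k^4 - 18*k^3*y + 81*k^2*y^2 + 112*k*y^3 - 960*y^4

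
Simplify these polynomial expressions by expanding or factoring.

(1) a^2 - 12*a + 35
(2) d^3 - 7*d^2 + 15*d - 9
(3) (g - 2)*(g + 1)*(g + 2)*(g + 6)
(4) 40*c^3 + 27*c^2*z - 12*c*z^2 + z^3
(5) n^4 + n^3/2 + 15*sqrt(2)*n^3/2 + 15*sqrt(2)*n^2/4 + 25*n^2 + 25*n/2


(1) = (a - 7)*(a - 5)
(2) = (d - 3)^2*(d - 1)
(3) = g^4 + 7*g^3 + 2*g^2 - 28*g - 24
(4) = (-8*c + z)*(-5*c + z)*(c + z)
(5) = n*(n + 1/2)*(n + 5*sqrt(2)/2)*(n + 5*sqrt(2))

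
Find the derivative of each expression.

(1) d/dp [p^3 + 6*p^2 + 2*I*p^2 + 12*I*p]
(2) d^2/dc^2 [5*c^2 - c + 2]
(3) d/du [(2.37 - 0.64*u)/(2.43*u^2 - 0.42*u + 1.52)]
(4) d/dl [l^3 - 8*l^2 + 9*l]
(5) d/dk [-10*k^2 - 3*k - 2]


(1) = 3*p^2 + 4*p*(3 + I) + 12*I
(2) = 10
(3) = (1.5552*u^2 - 11.5182*u + 0.0226)/(5.9049*u^4 - 2.0412*u^3 + 7.5636*u^2 - 1.2768*u + 2.3104)
(4) = 3*l^2 - 16*l + 9
(5) = -20*k - 3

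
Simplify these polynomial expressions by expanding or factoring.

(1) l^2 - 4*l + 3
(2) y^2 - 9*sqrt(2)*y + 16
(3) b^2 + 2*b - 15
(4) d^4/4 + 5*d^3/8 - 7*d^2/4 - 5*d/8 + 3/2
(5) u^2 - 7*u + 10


(1) = (l - 3)*(l - 1)
(2) = (y - 8*sqrt(2))*(y - sqrt(2))
(3) = (b - 3)*(b + 5)
(4) = (d/4 + 1)*(d - 3/2)*(d - 1)*(d + 1)
(5) = (u - 5)*(u - 2)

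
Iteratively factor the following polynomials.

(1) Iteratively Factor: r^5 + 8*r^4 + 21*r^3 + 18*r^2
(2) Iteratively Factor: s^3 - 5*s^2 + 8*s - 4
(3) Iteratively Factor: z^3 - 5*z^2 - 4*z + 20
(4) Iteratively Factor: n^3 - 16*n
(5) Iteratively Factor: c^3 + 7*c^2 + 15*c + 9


(1) = (r + 3)*(r^4 + 5*r^3 + 6*r^2) = r*(r + 3)*(r^3 + 5*r^2 + 6*r) = r*(r + 3)^2*(r^2 + 2*r) = r*(r + 2)*(r + 3)^2*(r)
(2) = (s - 2)*(s^2 - 3*s + 2) = (s - 2)^2*(s - 1)
(3) = (z - 2)*(z^2 - 3*z - 10) = (z - 5)*(z - 2)*(z + 2)
(4) = (n)*(n^2 - 16) = n*(n + 4)*(n - 4)
(5) = (c + 1)*(c^2 + 6*c + 9) = (c + 1)*(c + 3)*(c + 3)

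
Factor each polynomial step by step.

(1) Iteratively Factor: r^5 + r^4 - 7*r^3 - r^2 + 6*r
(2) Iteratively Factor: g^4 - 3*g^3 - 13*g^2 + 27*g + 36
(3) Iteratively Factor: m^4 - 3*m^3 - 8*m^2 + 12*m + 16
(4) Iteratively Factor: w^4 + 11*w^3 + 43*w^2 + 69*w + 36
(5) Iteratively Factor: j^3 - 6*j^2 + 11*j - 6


(1) = (r + 3)*(r^4 - 2*r^3 - r^2 + 2*r) = (r - 1)*(r + 3)*(r^3 - r^2 - 2*r) = (r - 2)*(r - 1)*(r + 3)*(r^2 + r) = r*(r - 2)*(r - 1)*(r + 3)*(r + 1)
(2) = (g - 4)*(g^3 + g^2 - 9*g - 9) = (g - 4)*(g + 1)*(g^2 - 9) = (g - 4)*(g + 1)*(g + 3)*(g - 3)
(3) = (m + 2)*(m^3 - 5*m^2 + 2*m + 8) = (m - 4)*(m + 2)*(m^2 - m - 2) = (m - 4)*(m - 2)*(m + 2)*(m + 1)
(4) = (w + 3)*(w^3 + 8*w^2 + 19*w + 12) = (w + 3)*(w + 4)*(w^2 + 4*w + 3) = (w + 3)^2*(w + 4)*(w + 1)
(5) = (j - 3)*(j^2 - 3*j + 2) = (j - 3)*(j - 1)*(j - 2)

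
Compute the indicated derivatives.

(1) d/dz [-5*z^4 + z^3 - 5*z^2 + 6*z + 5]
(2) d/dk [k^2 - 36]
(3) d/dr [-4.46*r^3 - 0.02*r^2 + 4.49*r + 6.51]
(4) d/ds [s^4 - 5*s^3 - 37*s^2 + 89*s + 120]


(1) = -20*z^3 + 3*z^2 - 10*z + 6
(2) = 2*k
(3) = -13.38*r^2 - 0.04*r + 4.49
(4) = 4*s^3 - 15*s^2 - 74*s + 89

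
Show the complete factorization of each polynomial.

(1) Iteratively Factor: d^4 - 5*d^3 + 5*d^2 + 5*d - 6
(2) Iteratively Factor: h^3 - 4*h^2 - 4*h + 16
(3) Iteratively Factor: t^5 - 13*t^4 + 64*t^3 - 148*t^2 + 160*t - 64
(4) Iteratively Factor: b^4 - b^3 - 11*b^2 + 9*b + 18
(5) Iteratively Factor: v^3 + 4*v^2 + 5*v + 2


(1) = (d - 2)*(d^3 - 3*d^2 - d + 3) = (d - 3)*(d - 2)*(d^2 - 1) = (d - 3)*(d - 2)*(d - 1)*(d + 1)
(2) = (h - 4)*(h^2 - 4) = (h - 4)*(h + 2)*(h - 2)
(3) = (t - 2)*(t^4 - 11*t^3 + 42*t^2 - 64*t + 32) = (t - 4)*(t - 2)*(t^3 - 7*t^2 + 14*t - 8) = (t - 4)*(t - 2)^2*(t^2 - 5*t + 4) = (t - 4)^2*(t - 2)^2*(t - 1)
(4) = (b - 2)*(b^3 + b^2 - 9*b - 9) = (b - 2)*(b + 1)*(b^2 - 9) = (b - 2)*(b + 1)*(b + 3)*(b - 3)
(5) = (v + 1)*(v^2 + 3*v + 2) = (v + 1)*(v + 2)*(v + 1)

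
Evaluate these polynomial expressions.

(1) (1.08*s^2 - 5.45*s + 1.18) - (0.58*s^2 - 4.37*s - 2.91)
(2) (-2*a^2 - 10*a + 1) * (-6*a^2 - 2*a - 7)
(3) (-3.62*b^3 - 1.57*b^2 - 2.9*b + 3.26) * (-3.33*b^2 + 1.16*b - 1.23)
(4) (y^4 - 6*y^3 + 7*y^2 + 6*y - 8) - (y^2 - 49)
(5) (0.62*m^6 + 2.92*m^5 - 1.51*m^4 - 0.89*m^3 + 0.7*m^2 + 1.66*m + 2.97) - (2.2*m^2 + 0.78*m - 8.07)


(1) = 0.5*s^2 - 1.08*s + 4.09
(2) = 12*a^4 + 64*a^3 + 28*a^2 + 68*a - 7
(3) = 12.0546*b^5 + 1.0289*b^4 + 12.2884*b^3 - 12.2887*b^2 + 7.3486*b - 4.0098
(4) = y^4 - 6*y^3 + 6*y^2 + 6*y + 41
(5) = 0.62*m^6 + 2.92*m^5 - 1.51*m^4 - 0.89*m^3 - 1.5*m^2 + 0.88*m + 11.04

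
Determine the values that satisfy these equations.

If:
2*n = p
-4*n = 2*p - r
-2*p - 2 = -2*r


Then:
n = 1/6
p = 1/3
r = 4/3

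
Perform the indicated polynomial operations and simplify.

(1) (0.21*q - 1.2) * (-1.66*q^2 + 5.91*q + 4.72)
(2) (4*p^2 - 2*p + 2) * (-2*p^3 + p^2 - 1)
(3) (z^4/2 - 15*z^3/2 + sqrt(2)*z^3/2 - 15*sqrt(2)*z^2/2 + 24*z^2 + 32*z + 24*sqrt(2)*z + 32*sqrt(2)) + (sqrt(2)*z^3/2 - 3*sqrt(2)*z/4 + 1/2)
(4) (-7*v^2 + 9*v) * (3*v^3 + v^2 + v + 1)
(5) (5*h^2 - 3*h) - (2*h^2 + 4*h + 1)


(1) = -0.3486*q^3 + 3.2331*q^2 - 6.1008*q - 5.664
(2) = -8*p^5 + 8*p^4 - 6*p^3 - 2*p^2 + 2*p - 2
(3) = z^4/2 - 15*z^3/2 + sqrt(2)*z^3 - 15*sqrt(2)*z^2/2 + 24*z^2 + 32*z + 93*sqrt(2)*z/4 + 1/2 + 32*sqrt(2)
(4) = -21*v^5 + 20*v^4 + 2*v^3 + 2*v^2 + 9*v
(5) = 3*h^2 - 7*h - 1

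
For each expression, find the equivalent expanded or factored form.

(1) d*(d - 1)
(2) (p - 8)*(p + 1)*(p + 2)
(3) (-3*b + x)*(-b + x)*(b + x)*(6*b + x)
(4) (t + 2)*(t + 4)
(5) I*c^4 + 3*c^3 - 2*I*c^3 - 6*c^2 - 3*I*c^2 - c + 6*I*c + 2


(1) = d^2 - d
(2) = p^3 - 5*p^2 - 22*p - 16
(3) = 18*b^4 - 3*b^3*x - 19*b^2*x^2 + 3*b*x^3 + x^4
(4) = t^2 + 6*t + 8
(5) = (c - 2)*(c - I)^2*(I*c + 1)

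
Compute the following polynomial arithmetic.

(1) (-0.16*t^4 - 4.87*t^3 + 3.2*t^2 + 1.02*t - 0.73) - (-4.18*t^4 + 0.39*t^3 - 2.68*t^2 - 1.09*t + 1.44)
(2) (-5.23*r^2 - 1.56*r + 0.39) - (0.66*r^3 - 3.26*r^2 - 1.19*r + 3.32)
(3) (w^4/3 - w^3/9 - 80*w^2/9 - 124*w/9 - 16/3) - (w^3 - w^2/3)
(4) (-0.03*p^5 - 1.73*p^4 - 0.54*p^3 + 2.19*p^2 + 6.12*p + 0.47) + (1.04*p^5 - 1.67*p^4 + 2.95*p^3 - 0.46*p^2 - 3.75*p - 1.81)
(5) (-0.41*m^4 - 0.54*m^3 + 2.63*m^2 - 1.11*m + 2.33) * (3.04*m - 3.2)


(1) = 4.02*t^4 - 5.26*t^3 + 5.88*t^2 + 2.11*t - 2.17
(2) = -0.66*r^3 - 1.97*r^2 - 0.37*r - 2.93
(3) = w^4/3 - 10*w^3/9 - 77*w^2/9 - 124*w/9 - 16/3
(4) = 1.01*p^5 - 3.4*p^4 + 2.41*p^3 + 1.73*p^2 + 2.37*p - 1.34
(5) = -1.2464*m^5 - 0.3296*m^4 + 9.7232*m^3 - 11.7904*m^2 + 10.6352*m - 7.456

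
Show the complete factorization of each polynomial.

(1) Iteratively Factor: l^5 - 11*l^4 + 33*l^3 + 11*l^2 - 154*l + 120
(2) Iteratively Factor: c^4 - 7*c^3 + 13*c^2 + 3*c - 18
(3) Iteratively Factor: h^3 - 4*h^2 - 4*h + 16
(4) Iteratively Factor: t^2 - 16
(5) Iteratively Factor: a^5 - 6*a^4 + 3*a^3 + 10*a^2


(1) = (l + 2)*(l^4 - 13*l^3 + 59*l^2 - 107*l + 60) = (l - 5)*(l + 2)*(l^3 - 8*l^2 + 19*l - 12) = (l - 5)*(l - 3)*(l + 2)*(l^2 - 5*l + 4) = (l - 5)*(l - 3)*(l - 1)*(l + 2)*(l - 4)
(2) = (c - 2)*(c^3 - 5*c^2 + 3*c + 9) = (c - 3)*(c - 2)*(c^2 - 2*c - 3) = (c - 3)*(c - 2)*(c + 1)*(c - 3)
(3) = (h + 2)*(h^2 - 6*h + 8) = (h - 4)*(h + 2)*(h - 2)
(4) = (t + 4)*(t - 4)
(5) = (a - 2)*(a^4 - 4*a^3 - 5*a^2) = a*(a - 2)*(a^3 - 4*a^2 - 5*a) = a*(a - 2)*(a + 1)*(a^2 - 5*a) = a*(a - 5)*(a - 2)*(a + 1)*(a)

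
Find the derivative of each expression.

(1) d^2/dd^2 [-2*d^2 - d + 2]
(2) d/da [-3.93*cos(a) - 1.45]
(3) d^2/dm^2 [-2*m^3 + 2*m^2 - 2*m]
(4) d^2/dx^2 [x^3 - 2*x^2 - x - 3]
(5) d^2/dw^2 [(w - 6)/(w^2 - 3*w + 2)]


(1) = -4
(2) = 3.93*sin(a)
(3) = 4 - 12*m
(4) = 6*x - 4
(5) = 2*(3*(3 - w)*(w^2 - 3*w + 2) + (w - 6)*(2*w - 3)^2)/(w^2 - 3*w + 2)^3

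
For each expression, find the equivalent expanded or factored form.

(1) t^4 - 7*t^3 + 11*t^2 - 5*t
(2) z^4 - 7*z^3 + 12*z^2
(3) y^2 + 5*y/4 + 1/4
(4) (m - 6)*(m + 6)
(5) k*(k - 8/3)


(1) = t*(t - 5)*(t - 1)^2
(2) = z^2*(z - 4)*(z - 3)
(3) = (y + 1/4)*(y + 1)
(4) = m^2 - 36
(5) = k^2 - 8*k/3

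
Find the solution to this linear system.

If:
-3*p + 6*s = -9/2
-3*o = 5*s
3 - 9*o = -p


Then:
o = 15/34
p = 33/34
s = -9/34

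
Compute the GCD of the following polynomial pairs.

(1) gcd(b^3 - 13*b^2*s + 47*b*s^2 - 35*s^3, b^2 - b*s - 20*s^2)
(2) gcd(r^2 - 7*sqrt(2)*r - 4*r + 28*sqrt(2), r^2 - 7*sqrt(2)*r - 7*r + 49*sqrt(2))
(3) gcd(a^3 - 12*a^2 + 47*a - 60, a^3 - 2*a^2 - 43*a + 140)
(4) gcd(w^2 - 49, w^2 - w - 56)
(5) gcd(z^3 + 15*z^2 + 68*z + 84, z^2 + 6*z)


(1) = gcd((b - 7*s)*(b - 5*s)*(b - s), (b - 5*s)*(b + 4*s)) = -b + 5*s
(2) = gcd((r - 4)*(r - 7*sqrt(2)), (r - 7)*(r - 7*sqrt(2))) = r - 7*sqrt(2)
(3) = gcd((a - 5)*(a - 4)*(a - 3), (a - 5)*(a - 4)*(a + 7)) = a^2 - 9*a + 20
(4) = gcd((w - 7)*(w + 7), (w - 8)*(w + 7)) = w + 7
(5) = z + 6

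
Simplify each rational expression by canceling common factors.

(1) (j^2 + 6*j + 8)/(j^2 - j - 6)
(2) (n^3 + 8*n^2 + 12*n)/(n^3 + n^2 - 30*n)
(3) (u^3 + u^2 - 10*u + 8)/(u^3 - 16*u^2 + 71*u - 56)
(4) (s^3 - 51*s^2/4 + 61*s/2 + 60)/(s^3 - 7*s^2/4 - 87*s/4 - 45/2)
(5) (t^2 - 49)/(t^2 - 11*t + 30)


(1) = (j + 4)/(j - 3)
(2) = (n + 2)/(n - 5)
(3) = (u^2 + 2*u - 8)/(u^2 - 15*u + 56)
(4) = (s - 8)/(s + 3)
(5) = (t^2 - 49)/(t^2 - 11*t + 30)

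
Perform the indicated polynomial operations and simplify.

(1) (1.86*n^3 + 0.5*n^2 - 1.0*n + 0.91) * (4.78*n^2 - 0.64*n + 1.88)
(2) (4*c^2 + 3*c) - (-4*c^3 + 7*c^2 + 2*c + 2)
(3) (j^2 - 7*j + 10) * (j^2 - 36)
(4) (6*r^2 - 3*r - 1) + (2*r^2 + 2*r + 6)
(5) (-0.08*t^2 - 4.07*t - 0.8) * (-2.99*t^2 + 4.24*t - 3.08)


(1) = 8.8908*n^5 + 1.1996*n^4 - 1.6032*n^3 + 5.9298*n^2 - 2.4624*n + 1.7108
(2) = 4*c^3 - 3*c^2 + c - 2
(3) = j^4 - 7*j^3 - 26*j^2 + 252*j - 360
(4) = 8*r^2 - r + 5
(5) = 0.2392*t^4 + 11.8301*t^3 - 14.6184*t^2 + 9.1436*t + 2.464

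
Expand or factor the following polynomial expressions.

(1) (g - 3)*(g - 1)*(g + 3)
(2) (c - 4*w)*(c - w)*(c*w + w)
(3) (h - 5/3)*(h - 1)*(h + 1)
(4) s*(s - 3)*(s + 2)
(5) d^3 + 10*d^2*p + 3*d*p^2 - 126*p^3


(1) = g^3 - g^2 - 9*g + 9
(2) = c^3*w - 5*c^2*w^2 + c^2*w + 4*c*w^3 - 5*c*w^2 + 4*w^3
(3) = h^3 - 5*h^2/3 - h + 5/3
(4) = s^3 - s^2 - 6*s
(5) = (d - 3*p)*(d + 6*p)*(d + 7*p)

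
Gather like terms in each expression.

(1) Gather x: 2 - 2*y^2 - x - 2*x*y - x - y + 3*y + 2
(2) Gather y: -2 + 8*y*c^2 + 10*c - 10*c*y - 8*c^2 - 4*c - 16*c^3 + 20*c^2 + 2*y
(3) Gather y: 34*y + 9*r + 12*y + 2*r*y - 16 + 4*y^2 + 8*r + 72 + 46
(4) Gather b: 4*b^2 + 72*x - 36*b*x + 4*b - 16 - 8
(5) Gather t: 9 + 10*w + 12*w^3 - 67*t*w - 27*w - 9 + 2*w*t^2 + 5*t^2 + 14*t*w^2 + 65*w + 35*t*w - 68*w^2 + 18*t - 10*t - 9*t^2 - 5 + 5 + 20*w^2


(1) = x*(-2*y - 2) - 2*y^2 + 2*y + 4
(2) = -16*c^3 + 12*c^2 + 6*c + y*(8*c^2 - 10*c + 2) - 2
(3) = 17*r + 4*y^2 + y*(2*r + 46) + 102
(4) = 4*b^2 + b*(4 - 36*x) + 72*x - 24
(5) = t^2*(2*w - 4) + t*(14*w^2 - 32*w + 8) + 12*w^3 - 48*w^2 + 48*w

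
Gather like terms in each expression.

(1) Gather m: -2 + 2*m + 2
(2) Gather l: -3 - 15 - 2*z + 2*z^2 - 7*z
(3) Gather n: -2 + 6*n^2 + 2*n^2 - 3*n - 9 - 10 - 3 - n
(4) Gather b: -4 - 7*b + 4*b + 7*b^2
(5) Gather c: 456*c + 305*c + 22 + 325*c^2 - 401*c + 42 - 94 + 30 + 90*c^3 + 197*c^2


(1) = 2*m
(2) = 2*z^2 - 9*z - 18
(3) = 8*n^2 - 4*n - 24
(4) = 7*b^2 - 3*b - 4
(5) = 90*c^3 + 522*c^2 + 360*c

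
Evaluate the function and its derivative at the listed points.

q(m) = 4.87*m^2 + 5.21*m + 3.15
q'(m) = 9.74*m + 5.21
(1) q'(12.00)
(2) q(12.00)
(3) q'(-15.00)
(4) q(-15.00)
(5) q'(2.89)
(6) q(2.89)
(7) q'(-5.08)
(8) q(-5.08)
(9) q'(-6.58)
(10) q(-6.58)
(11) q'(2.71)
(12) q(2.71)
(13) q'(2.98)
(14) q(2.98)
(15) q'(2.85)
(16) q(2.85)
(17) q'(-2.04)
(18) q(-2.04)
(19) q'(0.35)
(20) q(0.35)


(1) = 122.09
(2) = 766.95
(3) = -140.89
(4) = 1020.75
(5) = 33.36
(6) = 58.88
(7) = -44.27
(8) = 102.36
(9) = -58.88
(10) = 179.72
(11) = 31.61
(12) = 53.03
(13) = 34.24
(14) = 61.92
(15) = 32.97
(16) = 57.56
(17) = -14.66
(18) = 12.79
(19) = 8.62
(20) = 5.57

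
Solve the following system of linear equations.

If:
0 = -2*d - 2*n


Then:
d = -n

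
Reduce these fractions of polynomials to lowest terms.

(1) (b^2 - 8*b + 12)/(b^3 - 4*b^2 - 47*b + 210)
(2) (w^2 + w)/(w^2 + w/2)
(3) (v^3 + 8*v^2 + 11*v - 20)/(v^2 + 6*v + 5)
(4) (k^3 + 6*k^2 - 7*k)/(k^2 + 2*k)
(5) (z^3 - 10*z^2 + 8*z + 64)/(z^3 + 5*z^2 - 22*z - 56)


(1) = (b - 2)/(b^2 + 2*b - 35)
(2) = (2*w + 2)/(2*w + 1)
(3) = (v^2 + 3*v - 4)/(v + 1)
(4) = (k^2 + 6*k - 7)/(k + 2)
(5) = (z - 8)/(z + 7)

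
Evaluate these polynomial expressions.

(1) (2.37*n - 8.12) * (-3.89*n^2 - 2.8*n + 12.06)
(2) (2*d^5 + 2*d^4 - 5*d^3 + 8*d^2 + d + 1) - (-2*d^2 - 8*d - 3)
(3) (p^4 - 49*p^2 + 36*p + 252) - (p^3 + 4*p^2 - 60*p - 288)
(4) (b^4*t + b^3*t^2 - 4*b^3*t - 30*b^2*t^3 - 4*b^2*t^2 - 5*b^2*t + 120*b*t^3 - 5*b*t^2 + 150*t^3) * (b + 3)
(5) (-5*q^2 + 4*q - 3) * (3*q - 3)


(1) = -9.2193*n^3 + 24.9508*n^2 + 51.3182*n - 97.9272
(2) = 2*d^5 + 2*d^4 - 5*d^3 + 10*d^2 + 9*d + 4
(3) = p^4 - p^3 - 53*p^2 + 96*p + 540
(4) = b^5*t + b^4*t^2 - b^4*t - 30*b^3*t^3 - b^3*t^2 - 17*b^3*t + 30*b^2*t^3 - 17*b^2*t^2 - 15*b^2*t + 510*b*t^3 - 15*b*t^2 + 450*t^3
(5) = -15*q^3 + 27*q^2 - 21*q + 9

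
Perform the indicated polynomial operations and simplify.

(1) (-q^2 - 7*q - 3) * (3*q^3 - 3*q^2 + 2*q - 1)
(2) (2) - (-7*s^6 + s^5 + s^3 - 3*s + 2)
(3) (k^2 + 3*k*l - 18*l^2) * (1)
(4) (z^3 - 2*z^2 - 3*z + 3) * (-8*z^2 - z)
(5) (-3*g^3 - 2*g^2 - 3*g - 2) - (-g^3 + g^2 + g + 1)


(1) = -3*q^5 - 18*q^4 + 10*q^3 - 4*q^2 + q + 3
(2) = 7*s^6 - s^5 - s^3 + 3*s
(3) = k^2 + 3*k*l - 18*l^2
(4) = -8*z^5 + 15*z^4 + 26*z^3 - 21*z^2 - 3*z
(5) = -2*g^3 - 3*g^2 - 4*g - 3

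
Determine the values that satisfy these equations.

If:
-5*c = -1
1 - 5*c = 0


Then:
c = 1/5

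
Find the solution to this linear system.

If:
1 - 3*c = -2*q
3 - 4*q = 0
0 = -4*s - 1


Then:
c = 5/6
q = 3/4
s = -1/4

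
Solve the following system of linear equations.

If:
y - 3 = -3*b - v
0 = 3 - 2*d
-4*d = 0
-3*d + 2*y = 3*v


Then:
No Solution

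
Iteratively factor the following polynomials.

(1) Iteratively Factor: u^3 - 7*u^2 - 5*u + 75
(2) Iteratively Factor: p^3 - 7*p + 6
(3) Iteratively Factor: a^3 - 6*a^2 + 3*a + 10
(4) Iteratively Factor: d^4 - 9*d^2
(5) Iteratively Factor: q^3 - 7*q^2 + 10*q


(1) = (u + 3)*(u^2 - 10*u + 25) = (u - 5)*(u + 3)*(u - 5)
(2) = (p - 2)*(p^2 + 2*p - 3) = (p - 2)*(p + 3)*(p - 1)
(3) = (a - 5)*(a^2 - a - 2) = (a - 5)*(a - 2)*(a + 1)
(4) = (d)*(d^3 - 9*d) = d*(d + 3)*(d^2 - 3*d) = d*(d - 3)*(d + 3)*(d)
(5) = (q - 2)*(q^2 - 5*q) = (q - 5)*(q - 2)*(q)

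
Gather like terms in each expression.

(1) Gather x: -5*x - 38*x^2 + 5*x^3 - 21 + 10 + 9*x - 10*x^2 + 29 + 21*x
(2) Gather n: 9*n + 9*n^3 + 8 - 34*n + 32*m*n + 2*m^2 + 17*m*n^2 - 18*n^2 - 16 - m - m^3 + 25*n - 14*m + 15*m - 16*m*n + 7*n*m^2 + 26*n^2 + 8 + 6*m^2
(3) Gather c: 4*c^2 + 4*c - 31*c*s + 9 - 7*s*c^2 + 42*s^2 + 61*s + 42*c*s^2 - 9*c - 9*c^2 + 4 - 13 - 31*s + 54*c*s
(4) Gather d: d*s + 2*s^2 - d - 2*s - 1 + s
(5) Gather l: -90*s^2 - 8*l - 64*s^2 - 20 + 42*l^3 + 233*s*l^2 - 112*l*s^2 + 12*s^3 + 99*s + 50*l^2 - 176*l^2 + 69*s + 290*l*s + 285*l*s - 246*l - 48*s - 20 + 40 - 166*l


(1) = 5*x^3 - 48*x^2 + 25*x + 18
(2) = -m^3 + 8*m^2 + 9*n^3 + n^2*(17*m + 8) + n*(7*m^2 + 16*m)
(3) = c^2*(-7*s - 5) + c*(42*s^2 + 23*s - 5) + 42*s^2 + 30*s
(4) = d*(s - 1) + 2*s^2 - s - 1
(5) = 42*l^3 + l^2*(233*s - 126) + l*(-112*s^2 + 575*s - 420) + 12*s^3 - 154*s^2 + 120*s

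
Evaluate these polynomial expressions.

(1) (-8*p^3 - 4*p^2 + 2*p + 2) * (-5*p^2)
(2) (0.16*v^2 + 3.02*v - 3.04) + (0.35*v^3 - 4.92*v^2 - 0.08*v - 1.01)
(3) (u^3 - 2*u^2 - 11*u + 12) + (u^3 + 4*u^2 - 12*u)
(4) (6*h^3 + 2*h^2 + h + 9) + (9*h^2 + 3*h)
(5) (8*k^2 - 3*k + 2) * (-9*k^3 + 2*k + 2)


(1) = 40*p^5 + 20*p^4 - 10*p^3 - 10*p^2
(2) = 0.35*v^3 - 4.76*v^2 + 2.94*v - 4.05
(3) = 2*u^3 + 2*u^2 - 23*u + 12
(4) = 6*h^3 + 11*h^2 + 4*h + 9
(5) = -72*k^5 + 27*k^4 - 2*k^3 + 10*k^2 - 2*k + 4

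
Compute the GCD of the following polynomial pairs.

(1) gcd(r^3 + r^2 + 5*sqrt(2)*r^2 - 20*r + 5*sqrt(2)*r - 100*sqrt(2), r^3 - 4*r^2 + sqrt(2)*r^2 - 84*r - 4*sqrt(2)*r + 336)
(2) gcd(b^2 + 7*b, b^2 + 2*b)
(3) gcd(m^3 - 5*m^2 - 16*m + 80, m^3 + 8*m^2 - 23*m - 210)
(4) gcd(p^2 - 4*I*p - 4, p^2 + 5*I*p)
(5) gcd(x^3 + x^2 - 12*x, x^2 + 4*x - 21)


(1) = r - 4
(2) = gcd(b*(b + 7), b*(b + 2)) = b
(3) = m - 5
(4) = 1
(5) = gcd(x*(x - 3)*(x + 4), (x - 3)*(x + 7)) = x - 3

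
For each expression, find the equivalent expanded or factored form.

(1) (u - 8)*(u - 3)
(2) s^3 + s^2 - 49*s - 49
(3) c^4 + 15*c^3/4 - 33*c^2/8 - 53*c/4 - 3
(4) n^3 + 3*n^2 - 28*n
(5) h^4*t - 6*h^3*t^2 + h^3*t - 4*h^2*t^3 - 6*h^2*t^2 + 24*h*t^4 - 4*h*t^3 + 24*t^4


(1) = u^2 - 11*u + 24
(2) = (s - 7)*(s + 1)*(s + 7)
(3) = (c - 2)*(c + 1/4)*(c + 3/2)*(c + 4)
(4) = n*(n - 4)*(n + 7)
(5) = (h - 6*t)*(h - 2*t)*(h + 2*t)*(h*t + t)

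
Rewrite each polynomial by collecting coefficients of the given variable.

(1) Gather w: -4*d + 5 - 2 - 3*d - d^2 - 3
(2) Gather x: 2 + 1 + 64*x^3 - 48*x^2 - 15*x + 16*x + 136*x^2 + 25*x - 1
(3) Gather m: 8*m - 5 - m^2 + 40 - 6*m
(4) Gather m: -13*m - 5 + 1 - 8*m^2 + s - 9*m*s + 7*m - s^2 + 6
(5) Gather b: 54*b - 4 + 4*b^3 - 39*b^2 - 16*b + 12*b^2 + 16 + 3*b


(1) = -d^2 - 7*d
(2) = 64*x^3 + 88*x^2 + 26*x + 2
(3) = -m^2 + 2*m + 35
(4) = -8*m^2 + m*(-9*s - 6) - s^2 + s + 2
(5) = 4*b^3 - 27*b^2 + 41*b + 12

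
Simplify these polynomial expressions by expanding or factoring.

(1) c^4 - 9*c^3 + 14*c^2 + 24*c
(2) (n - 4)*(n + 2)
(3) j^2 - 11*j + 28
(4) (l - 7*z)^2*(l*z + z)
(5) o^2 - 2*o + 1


(1) = c*(c - 6)*(c - 4)*(c + 1)
(2) = n^2 - 2*n - 8
(3) = (j - 7)*(j - 4)
(4) = l^3*z - 14*l^2*z^2 + l^2*z + 49*l*z^3 - 14*l*z^2 + 49*z^3
(5) = (o - 1)^2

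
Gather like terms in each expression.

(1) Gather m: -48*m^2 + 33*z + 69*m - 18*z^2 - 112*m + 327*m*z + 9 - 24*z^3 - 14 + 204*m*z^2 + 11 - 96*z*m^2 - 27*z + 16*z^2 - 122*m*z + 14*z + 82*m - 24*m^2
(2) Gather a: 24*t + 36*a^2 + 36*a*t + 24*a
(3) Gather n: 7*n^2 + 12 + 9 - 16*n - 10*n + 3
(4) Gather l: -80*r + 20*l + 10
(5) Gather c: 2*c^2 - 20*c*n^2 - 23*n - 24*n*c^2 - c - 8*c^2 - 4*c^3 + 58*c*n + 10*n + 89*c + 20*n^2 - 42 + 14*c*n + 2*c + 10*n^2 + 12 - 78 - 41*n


(1) = m^2*(-96*z - 72) + m*(204*z^2 + 205*z + 39) - 24*z^3 - 2*z^2 + 20*z + 6
(2) = 36*a^2 + a*(36*t + 24) + 24*t
(3) = 7*n^2 - 26*n + 24
(4) = 20*l - 80*r + 10
(5) = -4*c^3 + c^2*(-24*n - 6) + c*(-20*n^2 + 72*n + 90) + 30*n^2 - 54*n - 108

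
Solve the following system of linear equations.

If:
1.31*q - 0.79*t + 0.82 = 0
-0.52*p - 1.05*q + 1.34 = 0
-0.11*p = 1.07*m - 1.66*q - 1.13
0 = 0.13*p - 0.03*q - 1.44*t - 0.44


Then:
m = -0.26
p = 3.78
q = -0.60
t = 0.05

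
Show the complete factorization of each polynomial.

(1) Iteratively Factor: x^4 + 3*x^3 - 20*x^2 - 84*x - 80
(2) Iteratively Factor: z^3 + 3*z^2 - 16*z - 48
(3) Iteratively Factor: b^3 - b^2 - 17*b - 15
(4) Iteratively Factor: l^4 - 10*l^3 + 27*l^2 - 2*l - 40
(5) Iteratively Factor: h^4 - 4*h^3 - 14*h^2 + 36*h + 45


(1) = (x + 2)*(x^3 + x^2 - 22*x - 40) = (x + 2)^2*(x^2 - x - 20) = (x + 2)^2*(x + 4)*(x - 5)
(2) = (z + 4)*(z^2 - z - 12) = (z - 4)*(z + 4)*(z + 3)
(3) = (b - 5)*(b^2 + 4*b + 3) = (b - 5)*(b + 3)*(b + 1)
(4) = (l - 2)*(l^3 - 8*l^2 + 11*l + 20) = (l - 2)*(l + 1)*(l^2 - 9*l + 20) = (l - 5)*(l - 2)*(l + 1)*(l - 4)
(5) = (h + 3)*(h^3 - 7*h^2 + 7*h + 15) = (h - 5)*(h + 3)*(h^2 - 2*h - 3) = (h - 5)*(h + 1)*(h + 3)*(h - 3)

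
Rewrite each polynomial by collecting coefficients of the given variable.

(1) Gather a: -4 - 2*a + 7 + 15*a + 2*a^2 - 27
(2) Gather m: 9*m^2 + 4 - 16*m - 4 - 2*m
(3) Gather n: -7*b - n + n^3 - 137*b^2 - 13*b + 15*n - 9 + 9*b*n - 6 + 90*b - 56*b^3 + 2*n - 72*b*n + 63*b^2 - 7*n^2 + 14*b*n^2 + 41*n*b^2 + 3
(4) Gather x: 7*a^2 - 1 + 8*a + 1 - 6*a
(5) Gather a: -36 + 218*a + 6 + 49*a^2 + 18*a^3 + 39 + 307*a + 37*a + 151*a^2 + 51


(1) = 2*a^2 + 13*a - 24
(2) = 9*m^2 - 18*m
(3) = -56*b^3 - 74*b^2 + 70*b + n^3 + n^2*(14*b - 7) + n*(41*b^2 - 63*b + 16) - 12
(4) = 7*a^2 + 2*a
(5) = 18*a^3 + 200*a^2 + 562*a + 60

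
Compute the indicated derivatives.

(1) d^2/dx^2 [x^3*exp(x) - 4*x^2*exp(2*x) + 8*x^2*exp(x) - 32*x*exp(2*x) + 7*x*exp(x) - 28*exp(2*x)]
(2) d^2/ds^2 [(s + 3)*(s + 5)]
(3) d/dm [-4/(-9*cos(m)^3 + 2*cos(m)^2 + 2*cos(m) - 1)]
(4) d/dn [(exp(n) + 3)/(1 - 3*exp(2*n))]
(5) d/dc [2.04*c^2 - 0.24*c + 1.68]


(1) = (x^3 - 16*x^2*exp(x) + 14*x^2 - 160*x*exp(x) + 45*x - 248*exp(x) + 30)*exp(x)
(2) = 2
(3) = 64*(27*cos(m)^2 - 4*cos(m) - 2)*sin(m)/(19*cos(m) - 4*cos(2*m) + 9*cos(3*m))^2
(4) = (6*(exp(n) + 3)*exp(n) - 3*exp(2*n) + 1)*exp(n)/(3*exp(2*n) - 1)^2
(5) = 4.08*c - 0.24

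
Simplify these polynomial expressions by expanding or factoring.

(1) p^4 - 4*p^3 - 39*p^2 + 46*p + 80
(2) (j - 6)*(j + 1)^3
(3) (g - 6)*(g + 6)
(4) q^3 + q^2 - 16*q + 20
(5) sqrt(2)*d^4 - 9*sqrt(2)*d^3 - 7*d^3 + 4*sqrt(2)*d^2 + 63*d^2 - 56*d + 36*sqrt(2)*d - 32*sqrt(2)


(1) = (p - 8)*(p - 2)*(p + 1)*(p + 5)
(2) = j^4 - 3*j^3 - 15*j^2 - 17*j - 6
(3) = g^2 - 36
(4) = (q - 2)^2*(q + 5)
(5) = (d - 8)*(d - 1)*(d - 4*sqrt(2))*(sqrt(2)*d + 1)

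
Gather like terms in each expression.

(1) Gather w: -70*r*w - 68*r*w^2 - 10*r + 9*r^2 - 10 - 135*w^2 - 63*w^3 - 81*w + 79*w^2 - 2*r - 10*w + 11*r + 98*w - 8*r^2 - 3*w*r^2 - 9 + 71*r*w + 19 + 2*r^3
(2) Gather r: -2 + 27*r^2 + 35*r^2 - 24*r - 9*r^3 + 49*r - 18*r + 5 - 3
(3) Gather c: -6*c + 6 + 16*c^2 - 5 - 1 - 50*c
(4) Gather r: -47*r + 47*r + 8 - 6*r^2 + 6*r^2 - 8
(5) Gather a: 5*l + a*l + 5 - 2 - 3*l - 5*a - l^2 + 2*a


(1) = 2*r^3 + r^2 - r - 63*w^3 + w^2*(-68*r - 56) + w*(-3*r^2 + r + 7)
(2) = -9*r^3 + 62*r^2 + 7*r
(3) = 16*c^2 - 56*c
(4) = 0
(5) = a*(l - 3) - l^2 + 2*l + 3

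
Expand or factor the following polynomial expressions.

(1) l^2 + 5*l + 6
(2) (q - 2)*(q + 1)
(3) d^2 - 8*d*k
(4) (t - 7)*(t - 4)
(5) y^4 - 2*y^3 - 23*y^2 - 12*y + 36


(1) = (l + 2)*(l + 3)
(2) = q^2 - q - 2
(3) = d*(d - 8*k)
(4) = t^2 - 11*t + 28
(5) = (y - 6)*(y - 1)*(y + 2)*(y + 3)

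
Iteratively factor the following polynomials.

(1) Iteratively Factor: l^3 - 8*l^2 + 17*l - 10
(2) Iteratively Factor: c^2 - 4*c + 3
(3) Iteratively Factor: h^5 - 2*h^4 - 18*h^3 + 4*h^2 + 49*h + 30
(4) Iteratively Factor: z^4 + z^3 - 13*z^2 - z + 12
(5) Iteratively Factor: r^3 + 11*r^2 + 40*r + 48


(1) = (l - 2)*(l^2 - 6*l + 5) = (l - 5)*(l - 2)*(l - 1)
(2) = (c - 3)*(c - 1)
(3) = (h - 5)*(h^4 + 3*h^3 - 3*h^2 - 11*h - 6) = (h - 5)*(h + 3)*(h^3 - 3*h - 2) = (h - 5)*(h - 2)*(h + 3)*(h^2 + 2*h + 1) = (h - 5)*(h - 2)*(h + 1)*(h + 3)*(h + 1)
(4) = (z + 4)*(z^3 - 3*z^2 - z + 3) = (z - 3)*(z + 4)*(z^2 - 1) = (z - 3)*(z - 1)*(z + 4)*(z + 1)
(5) = (r + 4)*(r^2 + 7*r + 12) = (r + 4)^2*(r + 3)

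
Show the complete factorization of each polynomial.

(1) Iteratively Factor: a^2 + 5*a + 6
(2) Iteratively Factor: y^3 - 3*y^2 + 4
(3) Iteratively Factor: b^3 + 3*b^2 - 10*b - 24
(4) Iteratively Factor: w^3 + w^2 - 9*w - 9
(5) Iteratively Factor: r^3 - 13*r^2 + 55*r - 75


(1) = (a + 2)*(a + 3)
(2) = (y - 2)*(y^2 - y - 2) = (y - 2)^2*(y + 1)
(3) = (b + 4)*(b^2 - b - 6) = (b + 2)*(b + 4)*(b - 3)
(4) = (w - 3)*(w^2 + 4*w + 3) = (w - 3)*(w + 1)*(w + 3)
(5) = (r - 3)*(r^2 - 10*r + 25) = (r - 5)*(r - 3)*(r - 5)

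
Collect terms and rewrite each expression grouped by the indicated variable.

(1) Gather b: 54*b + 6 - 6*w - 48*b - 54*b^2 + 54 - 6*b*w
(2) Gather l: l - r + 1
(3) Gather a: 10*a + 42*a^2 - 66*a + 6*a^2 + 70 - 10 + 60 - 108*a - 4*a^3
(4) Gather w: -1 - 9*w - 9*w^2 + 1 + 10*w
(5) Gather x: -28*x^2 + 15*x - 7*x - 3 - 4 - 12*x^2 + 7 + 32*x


(1) = -54*b^2 + b*(6 - 6*w) - 6*w + 60
(2) = l - r + 1
(3) = -4*a^3 + 48*a^2 - 164*a + 120
(4) = -9*w^2 + w
(5) = -40*x^2 + 40*x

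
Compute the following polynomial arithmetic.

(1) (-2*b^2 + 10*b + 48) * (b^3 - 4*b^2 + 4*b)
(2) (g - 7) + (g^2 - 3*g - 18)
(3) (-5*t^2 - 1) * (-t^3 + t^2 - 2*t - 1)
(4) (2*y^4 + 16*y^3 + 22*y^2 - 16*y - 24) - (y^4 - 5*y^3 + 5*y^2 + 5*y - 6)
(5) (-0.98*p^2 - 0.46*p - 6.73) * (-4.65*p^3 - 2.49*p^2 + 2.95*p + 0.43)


(1) = -2*b^5 + 18*b^4 - 152*b^2 + 192*b
(2) = g^2 - 2*g - 25
(3) = 5*t^5 - 5*t^4 + 11*t^3 + 4*t^2 + 2*t + 1
(4) = y^4 + 21*y^3 + 17*y^2 - 21*y - 18
(5) = 4.557*p^5 + 4.5792*p^4 + 29.5489*p^3 + 14.9793*p^2 - 20.0513*p - 2.8939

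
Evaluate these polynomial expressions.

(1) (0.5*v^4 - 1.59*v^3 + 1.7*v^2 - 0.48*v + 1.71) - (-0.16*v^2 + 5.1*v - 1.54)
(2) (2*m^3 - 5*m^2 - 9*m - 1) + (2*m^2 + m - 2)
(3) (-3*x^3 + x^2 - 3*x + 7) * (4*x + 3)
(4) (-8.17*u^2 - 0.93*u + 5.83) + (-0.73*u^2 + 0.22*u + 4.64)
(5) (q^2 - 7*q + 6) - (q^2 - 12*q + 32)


(1) = 0.5*v^4 - 1.59*v^3 + 1.86*v^2 - 5.58*v + 3.25
(2) = 2*m^3 - 3*m^2 - 8*m - 3
(3) = -12*x^4 - 5*x^3 - 9*x^2 + 19*x + 21
(4) = -8.9*u^2 - 0.71*u + 10.47
(5) = 5*q - 26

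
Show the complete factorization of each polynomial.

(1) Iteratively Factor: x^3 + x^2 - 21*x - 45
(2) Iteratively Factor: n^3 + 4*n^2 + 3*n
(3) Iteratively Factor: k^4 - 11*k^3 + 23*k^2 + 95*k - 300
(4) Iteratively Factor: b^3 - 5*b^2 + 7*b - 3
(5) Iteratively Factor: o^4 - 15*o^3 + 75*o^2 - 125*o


(1) = (x + 3)*(x^2 - 2*x - 15) = (x - 5)*(x + 3)*(x + 3)
(2) = (n + 1)*(n^2 + 3*n) = n*(n + 1)*(n + 3)
(3) = (k - 5)*(k^3 - 6*k^2 - 7*k + 60) = (k - 5)^2*(k^2 - k - 12) = (k - 5)^2*(k + 3)*(k - 4)
(4) = (b - 1)*(b^2 - 4*b + 3) = (b - 3)*(b - 1)*(b - 1)
(5) = (o - 5)*(o^3 - 10*o^2 + 25*o) = (o - 5)^2*(o^2 - 5*o) = o*(o - 5)^2*(o - 5)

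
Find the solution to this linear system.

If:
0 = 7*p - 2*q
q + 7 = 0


Then:
p = -2
q = -7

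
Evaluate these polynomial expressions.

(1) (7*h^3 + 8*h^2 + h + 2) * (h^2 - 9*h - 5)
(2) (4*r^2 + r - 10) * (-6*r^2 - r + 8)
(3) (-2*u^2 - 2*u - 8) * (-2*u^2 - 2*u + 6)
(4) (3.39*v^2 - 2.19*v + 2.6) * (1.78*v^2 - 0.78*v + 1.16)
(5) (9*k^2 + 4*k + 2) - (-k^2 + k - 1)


(1) = 7*h^5 - 55*h^4 - 106*h^3 - 47*h^2 - 23*h - 10
(2) = -24*r^4 - 10*r^3 + 91*r^2 + 18*r - 80
(3) = 4*u^4 + 8*u^3 + 8*u^2 + 4*u - 48
(4) = 6.0342*v^4 - 6.5424*v^3 + 10.2686*v^2 - 4.5684*v + 3.016
(5) = 10*k^2 + 3*k + 3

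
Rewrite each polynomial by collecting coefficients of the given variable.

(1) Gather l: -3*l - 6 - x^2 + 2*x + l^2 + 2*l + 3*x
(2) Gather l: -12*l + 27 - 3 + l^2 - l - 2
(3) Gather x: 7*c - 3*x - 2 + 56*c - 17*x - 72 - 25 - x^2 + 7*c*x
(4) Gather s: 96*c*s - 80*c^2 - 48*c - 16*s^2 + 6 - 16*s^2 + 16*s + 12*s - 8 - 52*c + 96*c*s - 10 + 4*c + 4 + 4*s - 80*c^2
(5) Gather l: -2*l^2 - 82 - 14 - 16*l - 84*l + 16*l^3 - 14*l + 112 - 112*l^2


(1) = l^2 - l - x^2 + 5*x - 6
(2) = l^2 - 13*l + 22
(3) = 63*c - x^2 + x*(7*c - 20) - 99
(4) = -160*c^2 - 96*c - 32*s^2 + s*(192*c + 32) - 8
(5) = 16*l^3 - 114*l^2 - 114*l + 16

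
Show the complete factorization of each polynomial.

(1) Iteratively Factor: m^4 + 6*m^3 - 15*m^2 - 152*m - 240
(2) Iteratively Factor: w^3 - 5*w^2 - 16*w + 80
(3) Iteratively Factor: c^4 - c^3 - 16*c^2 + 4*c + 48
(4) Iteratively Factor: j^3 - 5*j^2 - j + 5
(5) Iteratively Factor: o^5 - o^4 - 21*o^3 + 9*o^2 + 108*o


(1) = (m + 4)*(m^3 + 2*m^2 - 23*m - 60) = (m + 3)*(m + 4)*(m^2 - m - 20) = (m + 3)*(m + 4)^2*(m - 5)
(2) = (w - 4)*(w^2 - w - 20) = (w - 5)*(w - 4)*(w + 4)
(3) = (c + 2)*(c^3 - 3*c^2 - 10*c + 24) = (c + 2)*(c + 3)*(c^2 - 6*c + 8) = (c - 4)*(c + 2)*(c + 3)*(c - 2)
(4) = (j + 1)*(j^2 - 6*j + 5) = (j - 5)*(j + 1)*(j - 1)
(5) = (o - 3)*(o^4 + 2*o^3 - 15*o^2 - 36*o) = (o - 3)*(o + 3)*(o^3 - o^2 - 12*o) = o*(o - 3)*(o + 3)*(o^2 - o - 12) = o*(o - 4)*(o - 3)*(o + 3)*(o + 3)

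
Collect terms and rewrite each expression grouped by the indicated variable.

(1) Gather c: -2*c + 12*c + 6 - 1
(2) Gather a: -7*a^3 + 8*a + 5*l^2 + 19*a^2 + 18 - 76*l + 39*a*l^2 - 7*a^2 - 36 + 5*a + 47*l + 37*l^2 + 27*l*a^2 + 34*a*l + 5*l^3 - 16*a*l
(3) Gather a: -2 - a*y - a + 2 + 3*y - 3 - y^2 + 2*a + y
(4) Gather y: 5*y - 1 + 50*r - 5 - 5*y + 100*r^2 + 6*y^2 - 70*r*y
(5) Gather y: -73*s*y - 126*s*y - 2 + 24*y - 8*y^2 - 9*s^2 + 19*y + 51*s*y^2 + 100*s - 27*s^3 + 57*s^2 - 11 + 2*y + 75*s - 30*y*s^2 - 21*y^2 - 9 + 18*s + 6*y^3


(1) = 10*c + 5
(2) = -7*a^3 + a^2*(27*l + 12) + a*(39*l^2 + 18*l + 13) + 5*l^3 + 42*l^2 - 29*l - 18
(3) = a*(1 - y) - y^2 + 4*y - 3
(4) = 100*r^2 - 70*r*y + 50*r + 6*y^2 - 6
(5) = -27*s^3 + 48*s^2 + 193*s + 6*y^3 + y^2*(51*s - 29) + y*(-30*s^2 - 199*s + 45) - 22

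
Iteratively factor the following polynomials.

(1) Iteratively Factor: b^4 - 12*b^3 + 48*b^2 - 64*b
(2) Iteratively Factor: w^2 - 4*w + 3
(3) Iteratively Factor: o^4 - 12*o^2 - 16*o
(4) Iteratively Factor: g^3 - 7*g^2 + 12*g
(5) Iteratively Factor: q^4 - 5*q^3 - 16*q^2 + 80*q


(1) = (b - 4)*(b^3 - 8*b^2 + 16*b) = (b - 4)^2*(b^2 - 4*b) = (b - 4)^3*(b)
(2) = (w - 3)*(w - 1)
(3) = (o + 2)*(o^3 - 2*o^2 - 8*o) = (o - 4)*(o + 2)*(o^2 + 2*o) = o*(o - 4)*(o + 2)*(o + 2)
(4) = (g)*(g^2 - 7*g + 12) = g*(g - 3)*(g - 4)
(5) = (q)*(q^3 - 5*q^2 - 16*q + 80) = q*(q + 4)*(q^2 - 9*q + 20) = q*(q - 4)*(q + 4)*(q - 5)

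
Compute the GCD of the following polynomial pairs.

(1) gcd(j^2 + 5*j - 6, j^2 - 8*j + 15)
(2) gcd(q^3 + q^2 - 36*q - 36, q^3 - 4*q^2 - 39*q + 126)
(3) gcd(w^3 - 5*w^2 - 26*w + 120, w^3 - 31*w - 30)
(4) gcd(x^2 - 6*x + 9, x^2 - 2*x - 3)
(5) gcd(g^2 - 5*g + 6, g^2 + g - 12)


(1) = 1
(2) = gcd((q - 6)*(q + 1)*(q + 6), (q - 7)*(q - 3)*(q + 6)) = q + 6
(3) = gcd((w - 6)*(w - 4)*(w + 5), (w - 6)*(w + 1)*(w + 5)) = w^2 - w - 30
(4) = x - 3
(5) = gcd((g - 3)*(g - 2), (g - 3)*(g + 4)) = g - 3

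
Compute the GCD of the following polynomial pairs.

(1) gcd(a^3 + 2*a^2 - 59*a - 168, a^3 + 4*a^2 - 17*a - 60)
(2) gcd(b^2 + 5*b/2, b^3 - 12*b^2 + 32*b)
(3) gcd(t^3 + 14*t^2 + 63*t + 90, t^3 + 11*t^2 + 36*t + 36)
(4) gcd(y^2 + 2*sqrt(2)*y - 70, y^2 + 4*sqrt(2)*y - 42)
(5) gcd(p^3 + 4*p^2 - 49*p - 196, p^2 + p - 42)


(1) = gcd((a - 8)*(a + 3)*(a + 7), (a - 4)*(a + 3)*(a + 5)) = a + 3
(2) = b
(3) = t^2 + 9*t + 18
(4) = gcd((y - 5*sqrt(2))*(y + 7*sqrt(2)), (y - 3*sqrt(2))*(y + 7*sqrt(2))) = y + 7*sqrt(2)
(5) = p + 7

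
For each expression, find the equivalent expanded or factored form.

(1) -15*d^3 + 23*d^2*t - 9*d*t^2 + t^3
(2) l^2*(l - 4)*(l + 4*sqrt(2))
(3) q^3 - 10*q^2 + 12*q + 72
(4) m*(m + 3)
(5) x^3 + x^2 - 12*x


(1) = (-5*d + t)*(-3*d + t)*(-d + t)
(2) = l^4 - 4*l^3 + 4*sqrt(2)*l^3 - 16*sqrt(2)*l^2
(3) = (q - 6)^2*(q + 2)
(4) = m^2 + 3*m
(5) = x*(x - 3)*(x + 4)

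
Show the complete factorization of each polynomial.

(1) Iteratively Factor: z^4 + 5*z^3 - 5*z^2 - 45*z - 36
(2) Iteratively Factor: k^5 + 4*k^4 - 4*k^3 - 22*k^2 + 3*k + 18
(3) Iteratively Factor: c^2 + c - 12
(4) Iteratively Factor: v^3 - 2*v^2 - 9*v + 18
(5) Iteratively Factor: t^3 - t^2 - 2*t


(1) = (z - 3)*(z^3 + 8*z^2 + 19*z + 12) = (z - 3)*(z + 3)*(z^2 + 5*z + 4) = (z - 3)*(z + 3)*(z + 4)*(z + 1)
(2) = (k - 1)*(k^4 + 5*k^3 + k^2 - 21*k - 18) = (k - 1)*(k + 3)*(k^3 + 2*k^2 - 5*k - 6) = (k - 1)*(k + 1)*(k + 3)*(k^2 + k - 6) = (k - 1)*(k + 1)*(k + 3)^2*(k - 2)
(3) = (c - 3)*(c + 4)
(4) = (v + 3)*(v^2 - 5*v + 6) = (v - 3)*(v + 3)*(v - 2)
(5) = (t - 2)*(t^2 + t) = t*(t - 2)*(t + 1)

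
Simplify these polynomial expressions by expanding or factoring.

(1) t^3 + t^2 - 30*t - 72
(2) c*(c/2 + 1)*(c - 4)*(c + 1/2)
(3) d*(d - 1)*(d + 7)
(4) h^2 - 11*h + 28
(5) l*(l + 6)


(1) = (t - 6)*(t + 3)*(t + 4)
(2) = c^4/2 - 3*c^3/4 - 9*c^2/2 - 2*c
(3) = d^3 + 6*d^2 - 7*d
(4) = (h - 7)*(h - 4)
(5) = l^2 + 6*l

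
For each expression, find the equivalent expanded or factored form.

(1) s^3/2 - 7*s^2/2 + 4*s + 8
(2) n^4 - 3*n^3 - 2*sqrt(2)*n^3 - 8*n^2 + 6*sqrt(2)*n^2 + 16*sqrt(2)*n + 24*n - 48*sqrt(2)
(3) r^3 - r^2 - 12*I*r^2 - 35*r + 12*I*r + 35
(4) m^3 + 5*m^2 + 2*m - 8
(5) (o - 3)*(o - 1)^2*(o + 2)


(1) = (s/2 + 1/2)*(s - 4)^2
(2) = (n - 3)*(n - 2*sqrt(2))^2*(n + 2*sqrt(2))
(3) = (r - 1)*(r - 7*I)*(r - 5*I)
(4) = (m - 1)*(m + 2)*(m + 4)
(5) = o^4 - 3*o^3 - 3*o^2 + 11*o - 6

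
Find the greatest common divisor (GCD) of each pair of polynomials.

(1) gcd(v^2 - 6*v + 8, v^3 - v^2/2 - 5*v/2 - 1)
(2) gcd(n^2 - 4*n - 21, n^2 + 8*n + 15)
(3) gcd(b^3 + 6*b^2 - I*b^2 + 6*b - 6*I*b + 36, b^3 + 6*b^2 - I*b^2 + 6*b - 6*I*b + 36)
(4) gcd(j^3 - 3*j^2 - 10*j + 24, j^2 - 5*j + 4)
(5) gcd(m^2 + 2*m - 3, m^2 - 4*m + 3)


(1) = v - 2
(2) = gcd((n - 7)*(n + 3), (n + 3)*(n + 5)) = n + 3
(3) = b^3 + b^2*(6 - I) + b*(6 - 6*I) + 36
(4) = gcd((j - 4)*(j - 2)*(j + 3), (j - 4)*(j - 1)) = j - 4
(5) = gcd((m - 1)*(m + 3), (m - 3)*(m - 1)) = m - 1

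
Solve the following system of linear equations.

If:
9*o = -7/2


Then:
o = -7/18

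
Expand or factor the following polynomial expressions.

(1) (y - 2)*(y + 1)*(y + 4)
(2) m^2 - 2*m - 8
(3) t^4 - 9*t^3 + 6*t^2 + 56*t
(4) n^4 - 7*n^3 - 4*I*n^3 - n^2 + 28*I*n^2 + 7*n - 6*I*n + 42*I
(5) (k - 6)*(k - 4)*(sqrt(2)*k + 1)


(1) = y^3 + 3*y^2 - 6*y - 8
(2) = (m - 4)*(m + 2)
(3) = t*(t - 7)*(t - 4)*(t + 2)
(4) = (n - 7)*(n - 3*I)*(n - 2*I)*(n + I)
(5) = sqrt(2)*k^3 - 10*sqrt(2)*k^2 + k^2 - 10*k + 24*sqrt(2)*k + 24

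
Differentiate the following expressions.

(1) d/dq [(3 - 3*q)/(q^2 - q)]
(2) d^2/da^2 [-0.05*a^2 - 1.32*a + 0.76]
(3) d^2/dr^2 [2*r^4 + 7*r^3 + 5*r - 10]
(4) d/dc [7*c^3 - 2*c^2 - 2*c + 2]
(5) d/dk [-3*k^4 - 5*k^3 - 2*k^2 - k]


(1) = 3/q^2
(2) = -0.100000000000000
(3) = 6*r*(4*r + 7)
(4) = 21*c^2 - 4*c - 2
(5) = -12*k^3 - 15*k^2 - 4*k - 1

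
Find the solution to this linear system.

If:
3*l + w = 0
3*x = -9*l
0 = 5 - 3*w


Then:
l = -5/9
w = 5/3
x = 5/3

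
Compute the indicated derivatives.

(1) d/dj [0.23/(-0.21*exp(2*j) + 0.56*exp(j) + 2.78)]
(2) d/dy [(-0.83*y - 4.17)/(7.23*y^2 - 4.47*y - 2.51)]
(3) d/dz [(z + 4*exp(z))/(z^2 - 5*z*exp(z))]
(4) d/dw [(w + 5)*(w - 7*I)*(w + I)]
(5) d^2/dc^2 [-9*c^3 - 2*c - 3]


(1) = (0.0966*exp(j) - 0.1288)*exp(j)/(-0.21*exp(2*j) + 0.56*exp(j) + 2.78)^2
(2) = (6.0009*y^2 + 60.2982*y - 16.5566)/(52.2729*y^4 - 64.6362*y^3 - 16.3137*y^2 + 22.4394*y + 6.3001)
(3) = (9*z^2*exp(z) - z^2 - 8*z*exp(z) + 20*exp(2*z))/(z^2*(z^2 - 10*z*exp(z) + 25*exp(2*z)))
(4) = 3*w^2 + w*(10 - 12*I) + 7 - 30*I
(5) = -54*c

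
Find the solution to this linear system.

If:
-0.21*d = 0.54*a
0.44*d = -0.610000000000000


Then:
a = 0.54
d = -1.39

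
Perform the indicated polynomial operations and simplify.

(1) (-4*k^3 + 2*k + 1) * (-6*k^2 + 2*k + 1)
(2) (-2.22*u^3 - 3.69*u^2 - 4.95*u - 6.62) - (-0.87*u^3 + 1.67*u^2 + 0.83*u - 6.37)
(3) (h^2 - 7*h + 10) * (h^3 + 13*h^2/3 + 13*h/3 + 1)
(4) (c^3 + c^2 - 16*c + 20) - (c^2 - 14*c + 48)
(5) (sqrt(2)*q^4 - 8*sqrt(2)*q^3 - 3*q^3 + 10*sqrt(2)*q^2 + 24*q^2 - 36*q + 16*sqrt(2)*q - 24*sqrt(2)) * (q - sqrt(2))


(1) = 24*k^5 - 8*k^4 - 16*k^3 - 2*k^2 + 4*k + 1
(2) = -1.35*u^3 - 5.36*u^2 - 5.78*u - 0.25
(3) = h^5 - 8*h^4/3 - 16*h^3 + 14*h^2 + 109*h/3 + 10
(4) = c^3 - 2*c - 28
(5) = sqrt(2)*q^5 - 8*sqrt(2)*q^4 - 5*q^4 + 13*sqrt(2)*q^3 + 40*q^3 - 56*q^2 - 8*sqrt(2)*q^2 - 32*q + 12*sqrt(2)*q + 48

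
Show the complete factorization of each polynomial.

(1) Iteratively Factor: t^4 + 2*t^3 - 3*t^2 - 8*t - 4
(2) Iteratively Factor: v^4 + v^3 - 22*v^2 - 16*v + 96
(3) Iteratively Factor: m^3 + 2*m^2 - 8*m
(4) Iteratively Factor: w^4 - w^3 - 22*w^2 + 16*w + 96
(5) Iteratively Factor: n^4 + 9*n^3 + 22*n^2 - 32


(1) = (t - 2)*(t^3 + 4*t^2 + 5*t + 2) = (t - 2)*(t + 2)*(t^2 + 2*t + 1) = (t - 2)*(t + 1)*(t + 2)*(t + 1)
(2) = (v + 4)*(v^3 - 3*v^2 - 10*v + 24) = (v - 2)*(v + 4)*(v^2 - v - 12) = (v - 4)*(v - 2)*(v + 4)*(v + 3)
(3) = (m)*(m^2 + 2*m - 8) = m*(m + 4)*(m - 2)
(4) = (w - 4)*(w^3 + 3*w^2 - 10*w - 24) = (w - 4)*(w - 3)*(w^2 + 6*w + 8) = (w - 4)*(w - 3)*(w + 2)*(w + 4)
(5) = (n - 1)*(n^3 + 10*n^2 + 32*n + 32) = (n - 1)*(n + 4)*(n^2 + 6*n + 8) = (n - 1)*(n + 4)^2*(n + 2)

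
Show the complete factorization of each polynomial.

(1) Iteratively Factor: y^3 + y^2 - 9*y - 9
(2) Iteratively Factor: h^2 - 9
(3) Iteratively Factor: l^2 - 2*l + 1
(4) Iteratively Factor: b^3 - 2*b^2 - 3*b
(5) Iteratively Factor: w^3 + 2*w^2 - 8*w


(1) = (y + 1)*(y^2 - 9) = (y + 1)*(y + 3)*(y - 3)
(2) = (h - 3)*(h + 3)
(3) = (l - 1)*(l - 1)
(4) = (b)*(b^2 - 2*b - 3) = b*(b + 1)*(b - 3)
(5) = (w)*(w^2 + 2*w - 8) = w*(w + 4)*(w - 2)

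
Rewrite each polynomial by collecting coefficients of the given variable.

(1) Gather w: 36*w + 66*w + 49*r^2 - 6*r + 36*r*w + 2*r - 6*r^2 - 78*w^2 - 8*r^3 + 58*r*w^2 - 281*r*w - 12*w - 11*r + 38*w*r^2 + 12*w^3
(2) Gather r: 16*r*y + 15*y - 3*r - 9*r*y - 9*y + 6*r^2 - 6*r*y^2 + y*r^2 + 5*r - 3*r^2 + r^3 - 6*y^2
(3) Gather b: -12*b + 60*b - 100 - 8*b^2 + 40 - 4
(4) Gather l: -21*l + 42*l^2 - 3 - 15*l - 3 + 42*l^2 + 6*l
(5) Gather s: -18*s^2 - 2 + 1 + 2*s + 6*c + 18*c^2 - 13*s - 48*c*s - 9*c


(1) = -8*r^3 + 43*r^2 - 15*r + 12*w^3 + w^2*(58*r - 78) + w*(38*r^2 - 245*r + 90)
(2) = r^3 + r^2*(y + 3) + r*(-6*y^2 + 7*y + 2) - 6*y^2 + 6*y
(3) = -8*b^2 + 48*b - 64
(4) = 84*l^2 - 30*l - 6
(5) = 18*c^2 - 3*c - 18*s^2 + s*(-48*c - 11) - 1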